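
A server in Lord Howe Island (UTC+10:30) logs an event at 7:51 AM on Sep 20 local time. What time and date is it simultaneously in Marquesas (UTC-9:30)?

11:51 AM on September 19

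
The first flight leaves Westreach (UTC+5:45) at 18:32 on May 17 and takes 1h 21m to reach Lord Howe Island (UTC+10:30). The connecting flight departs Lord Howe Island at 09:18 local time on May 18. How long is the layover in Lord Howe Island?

Convert departure to UTC: 18:32 − 5:45 = 12:47 UTC on May 17.
Add 1 hour 21 minutes flight time → 14:08 UTC.
Lord Howe Island is UTC+10:30, so local arrival = 14:08 + 10:30 = 00:38 on May 18.
Layover = 09:18 − 00:38 = 8 hours 40 minutes.

8 hours 40 minutes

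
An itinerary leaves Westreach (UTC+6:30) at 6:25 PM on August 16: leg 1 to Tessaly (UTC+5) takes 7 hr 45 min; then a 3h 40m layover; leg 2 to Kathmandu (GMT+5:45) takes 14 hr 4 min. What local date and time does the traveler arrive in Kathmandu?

Convert departure to UTC: 6:25 PM − 6:30 = 11:55 AM UTC on Aug 16.
Add 7 hours 45 minutes leg 1 → 7:40 PM UTC.
Add 3 hours and 40 minutes layover in Tessaly → 11:20 PM UTC.
Add 14 hours and 4 minutes leg 2 → 1:24 PM UTC (Aug 17).
Kathmandu is UTC+5:45, so local arrival = 1:24 PM + 5:45 = 7:09 PM on Aug 17.

7:09 PM on Aug 17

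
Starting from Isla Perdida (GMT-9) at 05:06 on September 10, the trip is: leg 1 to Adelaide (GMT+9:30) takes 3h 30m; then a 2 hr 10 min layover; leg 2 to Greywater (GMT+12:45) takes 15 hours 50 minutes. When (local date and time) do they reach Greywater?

Convert departure to UTC: 05:06 + 9:00 = 14:06 UTC on Sep 10.
Add 3 hours and 30 minutes leg 1 → 17:36 UTC.
Add 2 hours 10 minutes layover in Adelaide → 19:46 UTC.
Add 15 hours 50 minutes leg 2 → 11:36 UTC (Sep 11).
Greywater is UTC+12:45, so local arrival = 11:36 + 12:45 = 00:21 on Sep 12.

00:21 on September 12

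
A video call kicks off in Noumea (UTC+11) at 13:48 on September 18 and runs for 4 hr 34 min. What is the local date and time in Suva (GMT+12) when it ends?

19:22 on Sep 18

Suva is 1:00 ahead of Noumea.
After 4 hours 34 minutes it is 18:22 in Noumea.
Shift by the zone difference: 18:22 + 1:00 = 19:22 on Sep 18 in Suva.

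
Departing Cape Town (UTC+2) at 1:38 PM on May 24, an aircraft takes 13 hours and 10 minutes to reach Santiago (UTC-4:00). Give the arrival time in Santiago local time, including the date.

8:48 PM on May 24

Santiago is 6:00 behind Cape Town.
After 13 hours and 10 minutes it is 2:48 AM (May 25) in Cape Town.
Shift by the zone difference: 2:48 AM − 6:00 = 8:48 PM on May 24 in Santiago.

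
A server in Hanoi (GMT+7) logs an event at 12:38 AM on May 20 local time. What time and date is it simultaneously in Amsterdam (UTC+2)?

Amsterdam is 5:00 behind Hanoi.
Shift by the zone difference: 12:38 AM − 5:00 = 7:38 PM on May 19 in Amsterdam.

7:38 PM on May 19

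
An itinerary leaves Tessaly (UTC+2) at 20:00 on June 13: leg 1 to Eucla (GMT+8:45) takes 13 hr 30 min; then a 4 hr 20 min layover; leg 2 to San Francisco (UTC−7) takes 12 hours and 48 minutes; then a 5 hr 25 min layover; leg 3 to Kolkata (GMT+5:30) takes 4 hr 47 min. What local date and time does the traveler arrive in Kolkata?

16:20 on June 15

Convert departure to UTC: 20:00 − 2:00 = 18:00 UTC on Jun 13.
Add 13 hours and 30 minutes leg 1 → 07:30 UTC (Jun 14).
Add 4 hours and 20 minutes layover in Eucla → 11:50 UTC.
Add 12 hours 48 minutes leg 2 → 00:38 UTC (Jun 15).
Add 5 hours 25 minutes layover in San Francisco → 06:03 UTC.
Add 4 hours and 47 minutes leg 3 → 10:50 UTC.
Kolkata is UTC+5:30, so local arrival = 10:50 + 5:30 = 16:20 on Jun 15.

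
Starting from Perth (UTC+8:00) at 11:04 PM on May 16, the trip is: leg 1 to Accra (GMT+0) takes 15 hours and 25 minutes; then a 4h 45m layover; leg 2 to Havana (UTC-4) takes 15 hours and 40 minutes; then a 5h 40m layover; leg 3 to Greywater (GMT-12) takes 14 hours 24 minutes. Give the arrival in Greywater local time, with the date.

Convert departure to UTC: 11:04 PM − 8:00 = 3:04 PM UTC on May 16.
Add 15 hours and 25 minutes leg 1 → 6:29 AM UTC (May 17).
Add 4 hours 45 minutes layover in Accra → 11:14 AM UTC.
Add 15 hours 40 minutes leg 2 → 2:54 AM UTC (May 18).
Add 5 hours and 40 minutes layover in Havana → 8:34 AM UTC.
Add 14 hours and 24 minutes leg 3 → 10:58 PM UTC.
Greywater is UTC−12:00, so local arrival = 10:58 PM − 12:00 = 10:58 AM on May 18.

10:58 AM on May 18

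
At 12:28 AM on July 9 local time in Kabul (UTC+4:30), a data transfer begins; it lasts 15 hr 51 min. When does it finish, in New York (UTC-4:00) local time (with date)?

New York is 8:30 behind Kabul.
After 15 hours and 51 minutes it is 4:19 PM in Kabul.
Shift by the zone difference: 4:19 PM − 8:30 = 7:49 AM on Jul 9 in New York.

7:49 AM on July 9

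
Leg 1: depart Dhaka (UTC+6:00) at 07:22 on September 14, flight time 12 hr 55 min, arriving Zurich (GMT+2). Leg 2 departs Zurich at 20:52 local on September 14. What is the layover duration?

4 hours 35 minutes

Convert departure to UTC: 07:22 − 6:00 = 01:22 UTC on Sep 14.
Add 12 hours and 55 minutes flight time → 14:17 UTC.
Zurich is UTC+2:00, so local arrival = 14:17 + 2:00 = 16:17 on Sep 14.
Layover = 20:52 − 16:17 = 4 hours 35 minutes.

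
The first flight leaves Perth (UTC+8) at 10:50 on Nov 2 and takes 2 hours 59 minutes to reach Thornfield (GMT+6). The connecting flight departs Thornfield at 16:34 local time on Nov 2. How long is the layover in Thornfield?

Convert departure to UTC: 10:50 − 8:00 = 02:50 UTC on Nov 2.
Add 2 hours and 59 minutes flight time → 05:49 UTC.
Thornfield is UTC+6:00, so local arrival = 05:49 + 6:00 = 11:49 on Nov 2.
Layover = 16:34 − 11:49 = 4 hours 45 minutes.

4 hours 45 minutes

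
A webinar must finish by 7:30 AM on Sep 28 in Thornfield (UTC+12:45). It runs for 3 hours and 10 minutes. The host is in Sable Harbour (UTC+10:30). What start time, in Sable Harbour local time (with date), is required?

Target end time in UTC: 7:30 AM − 12:45 = 6:45 PM on Sep 27.
Subtract 3 hours and 10 minutes → start 3:35 PM UTC on Sep 27.
Sable Harbour is UTC+10:30: 3:35 PM + 10:30 = 2:05 AM on Sep 28.

2:05 AM on September 28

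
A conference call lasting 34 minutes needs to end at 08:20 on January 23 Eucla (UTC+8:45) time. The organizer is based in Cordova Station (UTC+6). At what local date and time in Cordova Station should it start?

Target end time in UTC: 08:20 − 8:45 = 23:35 on Jan 22.
Subtract 34 minutes → start 23:01 UTC on Jan 22.
Cordova Station is UTC+6:00: 23:01 + 6:00 = 05:01 on Jan 23.

05:01 on Jan 23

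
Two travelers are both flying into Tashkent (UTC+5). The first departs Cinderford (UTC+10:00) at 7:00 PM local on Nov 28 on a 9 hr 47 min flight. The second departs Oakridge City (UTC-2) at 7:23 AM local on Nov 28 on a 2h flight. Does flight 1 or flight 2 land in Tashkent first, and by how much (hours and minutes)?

the second, by 7 hours 24 minutes

Flight 1 in UTC: 7:00 PM − 10:00 = 9:00 AM on Nov 28.
+9 hours 47 minutes → arrive 6:47 PM UTC on Nov 28.
Flight 2 in UTC: 7:23 AM + 2:00 = 9:23 AM on Nov 28.
+2 hours → arrive 11:23 AM UTC on Nov 28.
Flight 2 lands earlier by 7 hours 24 minutes.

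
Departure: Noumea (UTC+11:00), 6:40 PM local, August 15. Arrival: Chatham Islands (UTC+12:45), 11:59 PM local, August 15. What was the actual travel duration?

3 hours 34 minutes

Chatham Islands is 1:45 ahead of Noumea.
Clock-face elapsed time (ignoring zones) is 5 hours 19 minutes.
Actual elapsed = 5 hours 19 minutes − 1:45 = 3 hours 34 minutes.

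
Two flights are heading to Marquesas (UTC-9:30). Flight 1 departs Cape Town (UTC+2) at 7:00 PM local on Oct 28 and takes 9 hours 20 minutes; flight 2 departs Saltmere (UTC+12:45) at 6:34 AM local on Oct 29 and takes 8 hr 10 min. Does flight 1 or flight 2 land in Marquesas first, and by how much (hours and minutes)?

the second, by 21 minutes

Flight 1 in UTC: 7:00 PM − 2:00 = 5:00 PM on Oct 28.
+9 hours 20 minutes → arrive 2:20 AM UTC on Oct 29.
Flight 2 in UTC: 6:34 AM − 12:45 = 5:49 PM on Oct 28.
+8 hours 10 minutes → arrive 1:59 AM UTC on Oct 29.
Flight 2 lands earlier by 21 minutes.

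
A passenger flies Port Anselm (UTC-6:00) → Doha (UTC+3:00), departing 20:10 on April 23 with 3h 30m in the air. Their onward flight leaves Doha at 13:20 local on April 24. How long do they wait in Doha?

4 hours 40 minutes

Convert departure to UTC: 20:10 + 6:00 = 02:10 UTC on Apr 24.
Add 3 hours and 30 minutes flight time → 05:40 UTC.
Doha is UTC+3:00, so local arrival = 05:40 + 3:00 = 08:40 on Apr 24.
Layover = 13:20 − 08:40 = 4 hours 40 minutes.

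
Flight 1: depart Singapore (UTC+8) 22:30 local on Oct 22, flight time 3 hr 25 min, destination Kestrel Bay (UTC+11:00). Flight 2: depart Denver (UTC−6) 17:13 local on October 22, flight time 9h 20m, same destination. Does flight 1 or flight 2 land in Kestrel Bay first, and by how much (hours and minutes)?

Flight 1 in UTC: 22:30 − 8:00 = 14:30 on Oct 22.
+3 hours 25 minutes → arrive 17:55 UTC on Oct 22.
Flight 2 in UTC: 17:13 + 6:00 = 23:13 on Oct 22.
+9 hours and 20 minutes → arrive 08:33 UTC on Oct 23.
Flight 1 lands earlier by 14 hours 38 minutes.

the first, by 14 hours 38 minutes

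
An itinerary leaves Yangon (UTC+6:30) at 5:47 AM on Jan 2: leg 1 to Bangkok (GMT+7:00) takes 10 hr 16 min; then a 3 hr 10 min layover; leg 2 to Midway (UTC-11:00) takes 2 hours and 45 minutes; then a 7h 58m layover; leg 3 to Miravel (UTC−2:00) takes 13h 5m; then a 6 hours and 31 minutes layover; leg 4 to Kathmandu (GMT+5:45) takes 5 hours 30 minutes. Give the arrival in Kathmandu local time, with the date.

6:17 AM on January 4

Convert departure to UTC: 5:47 AM − 6:30 = 11:17 PM UTC on Jan 1.
Add 10 hours 16 minutes leg 1 → 9:33 AM UTC (Jan 2).
Add 3 hours and 10 minutes layover in Bangkok → 12:43 PM UTC.
Add 2 hours 45 minutes leg 2 → 3:28 PM UTC.
Add 7 hours 58 minutes layover in Midway → 11:26 PM UTC.
Add 13 hours and 5 minutes leg 3 → 12:31 PM UTC (Jan 3).
Add 6 hours and 31 minutes layover in Miravel → 7:02 PM UTC.
Add 5 hours 30 minutes leg 4 → 12:32 AM UTC (Jan 4).
Kathmandu is UTC+5:45, so local arrival = 12:32 AM + 5:45 = 6:17 AM on Jan 4.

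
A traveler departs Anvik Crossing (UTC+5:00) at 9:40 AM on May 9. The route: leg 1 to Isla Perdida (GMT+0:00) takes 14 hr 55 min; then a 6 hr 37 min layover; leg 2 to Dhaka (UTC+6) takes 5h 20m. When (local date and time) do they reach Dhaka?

1:32 PM on May 10

Convert departure to UTC: 9:40 AM − 5:00 = 4:40 AM UTC on May 9.
Add 14 hours 55 minutes leg 1 → 7:35 PM UTC.
Add 6 hours 37 minutes layover in Isla Perdida → 2:12 AM UTC (May 10).
Add 5 hours and 20 minutes leg 2 → 7:32 AM UTC.
Dhaka is UTC+6:00, so local arrival = 7:32 AM + 6:00 = 1:32 PM on May 10.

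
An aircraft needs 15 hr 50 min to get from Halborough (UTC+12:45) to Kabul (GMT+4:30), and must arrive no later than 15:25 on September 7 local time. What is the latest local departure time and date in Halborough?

Target arrival in UTC: 15:25 − 4:30 = 10:55 on Sep 7.
Subtract 15 hours 50 minutes → departure 19:05 UTC on Sep 6.
Halborough is UTC+12:45: 19:05 + 12:45 = 07:50 on Sep 7.

07:50 on September 7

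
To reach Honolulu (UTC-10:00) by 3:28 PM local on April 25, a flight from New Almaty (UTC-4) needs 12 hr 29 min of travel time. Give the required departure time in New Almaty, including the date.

Target arrival in UTC: 3:28 PM + 10:00 = 1:28 AM on Apr 26.
Subtract 12 hours and 29 minutes → departure 12:59 PM UTC on Apr 25.
New Almaty is UTC−4:00: 12:59 PM − 4:00 = 8:59 AM on Apr 25.

8:59 AM on April 25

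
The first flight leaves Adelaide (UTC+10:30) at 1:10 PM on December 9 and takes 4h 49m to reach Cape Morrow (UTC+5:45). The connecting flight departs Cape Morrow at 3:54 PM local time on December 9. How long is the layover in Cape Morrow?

2 hours 40 minutes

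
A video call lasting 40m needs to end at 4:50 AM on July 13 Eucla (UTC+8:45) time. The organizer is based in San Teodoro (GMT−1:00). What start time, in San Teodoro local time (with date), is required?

Target end time in UTC: 4:50 AM − 8:45 = 8:05 PM on Jul 12.
Subtract 40 minutes → start 7:25 PM UTC on Jul 12.
San Teodoro is UTC−1:00: 7:25 PM − 1:00 = 6:25 PM on Jul 12.

6:25 PM on July 12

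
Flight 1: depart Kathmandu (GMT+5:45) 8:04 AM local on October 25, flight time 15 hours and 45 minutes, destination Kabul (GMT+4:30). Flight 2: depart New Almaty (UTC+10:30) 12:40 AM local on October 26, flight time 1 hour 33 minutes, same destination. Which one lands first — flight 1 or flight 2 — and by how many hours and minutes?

the second, by 2 hours 21 minutes

Flight 1 in UTC: 8:04 AM − 5:45 = 2:19 AM on Oct 25.
+15 hours and 45 minutes → arrive 6:04 PM UTC on Oct 25.
Flight 2 in UTC: 12:40 AM − 10:30 = 2:10 PM on Oct 25.
+1 hour and 33 minutes → arrive 3:43 PM UTC on Oct 25.
Flight 2 lands earlier by 2 hours 21 minutes.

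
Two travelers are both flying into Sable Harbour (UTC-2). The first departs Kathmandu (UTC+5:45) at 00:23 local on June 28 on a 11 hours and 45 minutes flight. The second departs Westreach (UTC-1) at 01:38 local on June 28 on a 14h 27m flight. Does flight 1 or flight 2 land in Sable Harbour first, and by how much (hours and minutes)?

the first, by 10 hours 42 minutes

Flight 1 in UTC: 00:23 − 5:45 = 18:38 on Jun 27.
+11 hours 45 minutes → arrive 06:23 UTC on Jun 28.
Flight 2 in UTC: 01:38 + 1:00 = 02:38 on Jun 28.
+14 hours 27 minutes → arrive 17:05 UTC on Jun 28.
Flight 1 lands earlier by 10 hours 42 minutes.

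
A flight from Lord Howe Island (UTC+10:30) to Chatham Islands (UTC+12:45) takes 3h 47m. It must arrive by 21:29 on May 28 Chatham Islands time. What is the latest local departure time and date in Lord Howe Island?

15:27 on May 28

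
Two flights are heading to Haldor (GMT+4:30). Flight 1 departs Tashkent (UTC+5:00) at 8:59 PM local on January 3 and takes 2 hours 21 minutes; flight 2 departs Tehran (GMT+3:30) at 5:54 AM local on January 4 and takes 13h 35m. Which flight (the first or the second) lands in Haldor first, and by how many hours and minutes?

the first, by 21 hours 39 minutes

Flight 1 in UTC: 8:59 PM − 5:00 = 3:59 PM on Jan 3.
+2 hours 21 minutes → arrive 6:20 PM UTC on Jan 3.
Flight 2 in UTC: 5:54 AM − 3:30 = 2:24 AM on Jan 4.
+13 hours and 35 minutes → arrive 3:59 PM UTC on Jan 4.
Flight 1 lands earlier by 21 hours 39 minutes.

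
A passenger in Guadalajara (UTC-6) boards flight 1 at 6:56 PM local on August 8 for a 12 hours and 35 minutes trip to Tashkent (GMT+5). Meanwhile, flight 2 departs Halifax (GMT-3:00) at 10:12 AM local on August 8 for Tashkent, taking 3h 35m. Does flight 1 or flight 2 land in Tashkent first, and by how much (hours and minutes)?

the second, by 20 hours 44 minutes

Flight 1 in UTC: 6:56 PM + 6:00 = 12:56 AM on Aug 9.
+12 hours and 35 minutes → arrive 1:31 PM UTC on Aug 9.
Flight 2 in UTC: 10:12 AM + 3:00 = 1:12 PM on Aug 8.
+3 hours 35 minutes → arrive 4:47 PM UTC on Aug 8.
Flight 2 lands earlier by 20 hours 44 minutes.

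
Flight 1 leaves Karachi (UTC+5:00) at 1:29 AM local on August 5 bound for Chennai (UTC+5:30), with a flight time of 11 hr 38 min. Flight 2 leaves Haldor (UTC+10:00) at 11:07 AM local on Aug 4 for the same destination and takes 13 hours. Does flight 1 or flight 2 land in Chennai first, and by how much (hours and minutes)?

Flight 1 in UTC: 1:29 AM − 5:00 = 8:29 PM on Aug 4.
+11 hours 38 minutes → arrive 8:07 AM UTC on Aug 5.
Flight 2 in UTC: 11:07 AM − 10:00 = 1:07 AM on Aug 4.
+13 hours → arrive 2:07 PM UTC on Aug 4.
Flight 2 lands earlier by 18 hours.

the second, by 18 hours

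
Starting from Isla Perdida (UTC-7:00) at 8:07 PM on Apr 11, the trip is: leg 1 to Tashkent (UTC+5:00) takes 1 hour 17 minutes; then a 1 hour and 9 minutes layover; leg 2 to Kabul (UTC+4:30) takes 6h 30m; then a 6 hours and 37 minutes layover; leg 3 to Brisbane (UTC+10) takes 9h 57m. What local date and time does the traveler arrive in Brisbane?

2:37 PM on Apr 13

Convert departure to UTC: 8:07 PM + 7:00 = 3:07 AM UTC on Apr 12.
Add 1 hour and 17 minutes leg 1 → 4:24 AM UTC.
Add 1 hour and 9 minutes layover in Tashkent → 5:33 AM UTC.
Add 6 hours 30 minutes leg 2 → 12:03 PM UTC.
Add 6 hours and 37 minutes layover in Kabul → 6:40 PM UTC.
Add 9 hours and 57 minutes leg 3 → 4:37 AM UTC (Apr 13).
Brisbane is UTC+10:00, so local arrival = 4:37 AM + 10:00 = 2:37 PM on Apr 13.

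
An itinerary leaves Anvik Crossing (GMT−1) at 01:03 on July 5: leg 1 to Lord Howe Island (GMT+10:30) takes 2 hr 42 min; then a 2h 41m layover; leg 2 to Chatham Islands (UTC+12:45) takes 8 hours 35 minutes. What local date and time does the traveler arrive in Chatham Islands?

Convert departure to UTC: 01:03 + 1:00 = 02:03 UTC on Jul 5.
Add 2 hours and 42 minutes leg 1 → 04:45 UTC.
Add 2 hours and 41 minutes layover in Lord Howe Island → 07:26 UTC.
Add 8 hours and 35 minutes leg 2 → 16:01 UTC.
Chatham Islands is UTC+12:45, so local arrival = 16:01 + 12:45 = 04:46 on Jul 6.

04:46 on July 6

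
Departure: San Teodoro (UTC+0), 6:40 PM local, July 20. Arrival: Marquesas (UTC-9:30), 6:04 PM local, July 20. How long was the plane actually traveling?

8 hours 54 minutes

Marquesas is 9:30 behind San Teodoro.
Clock-face elapsed time (ignoring zones) is −36 minutes.
Actual elapsed = −36 minutes + 9:30 = 8 hours 54 minutes.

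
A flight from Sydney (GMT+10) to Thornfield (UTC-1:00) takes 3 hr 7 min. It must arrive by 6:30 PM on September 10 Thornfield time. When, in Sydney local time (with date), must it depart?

2:23 AM on September 11

Target arrival in UTC: 6:30 PM + 1:00 = 7:30 PM on Sep 10.
Subtract 3 hours 7 minutes → departure 4:23 PM UTC on Sep 10.
Sydney is UTC+10:00: 4:23 PM + 10:00 = 2:23 AM on Sep 11.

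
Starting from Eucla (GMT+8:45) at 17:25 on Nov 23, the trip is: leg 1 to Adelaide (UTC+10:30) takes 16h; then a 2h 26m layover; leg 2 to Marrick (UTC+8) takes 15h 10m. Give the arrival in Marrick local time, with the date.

02:16 on November 25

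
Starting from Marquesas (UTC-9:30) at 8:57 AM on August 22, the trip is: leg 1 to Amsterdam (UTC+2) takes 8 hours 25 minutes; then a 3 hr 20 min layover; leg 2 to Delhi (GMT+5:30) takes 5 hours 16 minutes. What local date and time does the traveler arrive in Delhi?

4:58 PM on August 23

Convert departure to UTC: 8:57 AM + 9:30 = 6:27 PM UTC on Aug 22.
Add 8 hours 25 minutes leg 1 → 2:52 AM UTC (Aug 23).
Add 3 hours 20 minutes layover in Amsterdam → 6:12 AM UTC.
Add 5 hours and 16 minutes leg 2 → 11:28 AM UTC.
Delhi is UTC+5:30, so local arrival = 11:28 AM + 5:30 = 4:58 PM on Aug 23.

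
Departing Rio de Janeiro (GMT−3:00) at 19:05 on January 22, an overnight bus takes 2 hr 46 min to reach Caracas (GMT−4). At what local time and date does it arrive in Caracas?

20:51 on January 22

Convert departure to UTC: 19:05 + 3:00 = 22:05 UTC on Jan 22.
Add 2 hours and 46 minutes travel time → 00:51 UTC (Jan 23).
Caracas is UTC−4:00, so local arrival = 00:51 − 4:00 = 20:51 on Jan 22.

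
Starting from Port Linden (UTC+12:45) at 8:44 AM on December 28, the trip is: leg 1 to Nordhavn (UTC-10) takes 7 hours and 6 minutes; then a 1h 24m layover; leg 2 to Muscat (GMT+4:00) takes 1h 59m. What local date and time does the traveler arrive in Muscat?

Convert departure to UTC: 8:44 AM − 12:45 = 7:59 PM UTC on Dec 27.
Add 7 hours and 6 minutes leg 1 → 3:05 AM UTC (Dec 28).
Add 1 hour and 24 minutes layover in Nordhavn → 4:29 AM UTC.
Add 1 hour 59 minutes leg 2 → 6:28 AM UTC.
Muscat is UTC+4:00, so local arrival = 6:28 AM + 4:00 = 10:28 AM on Dec 28.

10:28 AM on December 28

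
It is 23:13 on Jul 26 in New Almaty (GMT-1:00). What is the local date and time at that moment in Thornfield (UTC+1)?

Thornfield is 2:00 ahead of New Almaty.
Shift by the zone difference: 23:13 + 2:00 = 01:13 on Jul 27 in Thornfield.

01:13 on July 27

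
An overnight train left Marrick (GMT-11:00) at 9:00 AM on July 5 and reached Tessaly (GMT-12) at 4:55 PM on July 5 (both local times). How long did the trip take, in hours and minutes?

8 hours 55 minutes

Departure in UTC: 9:00 AM + 11:00 = 8:00 PM on Jul 5.
Arrival in UTC: 4:55 PM + 12:00 = 4:55 AM on Jul 6.
Elapsed = 4:55 AM − 8:00 PM (+1 day) = 8 hours 55 minutes.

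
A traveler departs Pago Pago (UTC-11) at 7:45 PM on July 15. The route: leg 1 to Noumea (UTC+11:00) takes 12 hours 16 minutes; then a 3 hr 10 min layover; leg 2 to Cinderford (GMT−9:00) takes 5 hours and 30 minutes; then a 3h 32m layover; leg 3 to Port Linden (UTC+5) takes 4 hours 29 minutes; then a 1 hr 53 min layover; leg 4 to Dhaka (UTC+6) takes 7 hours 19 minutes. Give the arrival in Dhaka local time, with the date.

Convert departure to UTC: 7:45 PM + 11:00 = 6:45 AM UTC on Jul 16.
Add 12 hours and 16 minutes leg 1 → 7:01 PM UTC.
Add 3 hours 10 minutes layover in Noumea → 10:11 PM UTC.
Add 5 hours and 30 minutes leg 2 → 3:41 AM UTC (Jul 17).
Add 3 hours 32 minutes layover in Cinderford → 7:13 AM UTC.
Add 4 hours and 29 minutes leg 3 → 11:42 AM UTC.
Add 1 hour and 53 minutes layover in Port Linden → 1:35 PM UTC.
Add 7 hours and 19 minutes leg 4 → 8:54 PM UTC.
Dhaka is UTC+6:00, so local arrival = 8:54 PM + 6:00 = 2:54 AM on Jul 18.

2:54 AM on Jul 18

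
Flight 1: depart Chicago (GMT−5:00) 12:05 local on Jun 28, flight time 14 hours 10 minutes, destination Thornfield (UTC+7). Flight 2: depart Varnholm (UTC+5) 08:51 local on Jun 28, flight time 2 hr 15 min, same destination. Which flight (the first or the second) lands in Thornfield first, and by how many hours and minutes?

the second, by 25 hours 9 minutes

Flight 1 in UTC: 12:05 + 5:00 = 17:05 on Jun 28.
+14 hours 10 minutes → arrive 07:15 UTC on Jun 29.
Flight 2 in UTC: 08:51 − 5:00 = 03:51 on Jun 28.
+2 hours and 15 minutes → arrive 06:06 UTC on Jun 28.
Flight 2 lands earlier by 25 hours 9 minutes.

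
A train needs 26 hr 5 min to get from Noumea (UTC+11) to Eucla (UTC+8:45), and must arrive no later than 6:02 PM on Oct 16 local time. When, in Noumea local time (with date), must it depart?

6:12 PM on October 15

Target arrival in UTC: 6:02 PM − 8:45 = 9:17 AM on Oct 16.
Subtract 26 hours and 5 minutes → departure 7:12 AM UTC on Oct 15.
Noumea is UTC+11:00: 7:12 AM + 11:00 = 6:12 PM on Oct 15.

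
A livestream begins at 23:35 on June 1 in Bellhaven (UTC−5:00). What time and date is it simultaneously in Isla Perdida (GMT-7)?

In UTC: 23:35 + 5:00 = 04:35 on Jun 2.
Isla Perdida is UTC−7:00: 04:35 − 7:00 = 21:35 on Jun 1.

21:35 on June 1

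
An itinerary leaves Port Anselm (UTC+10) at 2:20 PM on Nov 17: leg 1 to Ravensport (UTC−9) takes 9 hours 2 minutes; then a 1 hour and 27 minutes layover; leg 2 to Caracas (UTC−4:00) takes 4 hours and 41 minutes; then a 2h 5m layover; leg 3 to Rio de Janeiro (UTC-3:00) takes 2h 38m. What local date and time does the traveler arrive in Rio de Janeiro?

Convert departure to UTC: 2:20 PM − 10:00 = 4:20 AM UTC on Nov 17.
Add 9 hours 2 minutes leg 1 → 1:22 PM UTC.
Add 1 hour 27 minutes layover in Ravensport → 2:49 PM UTC.
Add 4 hours and 41 minutes leg 2 → 7:30 PM UTC.
Add 2 hours and 5 minutes layover in Caracas → 9:35 PM UTC.
Add 2 hours and 38 minutes leg 3 → 12:13 AM UTC (Nov 18).
Rio de Janeiro is UTC−3:00, so local arrival = 12:13 AM − 3:00 = 9:13 PM on Nov 17.

9:13 PM on November 17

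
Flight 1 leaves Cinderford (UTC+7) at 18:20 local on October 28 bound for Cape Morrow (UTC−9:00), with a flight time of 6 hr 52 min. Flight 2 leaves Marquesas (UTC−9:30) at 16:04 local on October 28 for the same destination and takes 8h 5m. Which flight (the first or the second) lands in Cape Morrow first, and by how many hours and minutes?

the first, by 15 hours 27 minutes

Flight 1 in UTC: 18:20 − 7:00 = 11:20 on Oct 28.
+6 hours and 52 minutes → arrive 18:12 UTC on Oct 28.
Flight 2 in UTC: 16:04 + 9:30 = 01:34 on Oct 29.
+8 hours 5 minutes → arrive 09:39 UTC on Oct 29.
Flight 1 lands earlier by 15 hours 27 minutes.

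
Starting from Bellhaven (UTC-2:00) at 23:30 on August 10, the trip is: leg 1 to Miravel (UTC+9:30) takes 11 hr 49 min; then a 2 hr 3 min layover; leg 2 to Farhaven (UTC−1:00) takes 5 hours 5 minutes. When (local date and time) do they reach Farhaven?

Convert departure to UTC: 23:30 + 2:00 = 01:30 UTC on Aug 11.
Add 11 hours 49 minutes leg 1 → 13:19 UTC.
Add 2 hours and 3 minutes layover in Miravel → 15:22 UTC.
Add 5 hours and 5 minutes leg 2 → 20:27 UTC.
Farhaven is UTC−1:00, so local arrival = 20:27 − 1:00 = 19:27 on Aug 11.

19:27 on Aug 11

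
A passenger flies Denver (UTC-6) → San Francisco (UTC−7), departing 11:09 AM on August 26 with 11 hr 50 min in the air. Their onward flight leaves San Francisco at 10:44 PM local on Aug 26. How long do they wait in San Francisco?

Convert departure to UTC: 11:09 AM + 6:00 = 5:09 PM UTC on Aug 26.
Add 11 hours and 50 minutes flight time → 4:59 AM UTC (Aug 27).
San Francisco is UTC−7:00, so local arrival = 4:59 AM − 7:00 = 9:59 PM on Aug 26.
Layover = 10:44 PM − 9:59 PM = 45 minutes.

45 minutes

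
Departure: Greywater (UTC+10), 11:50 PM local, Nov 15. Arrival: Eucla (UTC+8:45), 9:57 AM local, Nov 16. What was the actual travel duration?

11 hours 22 minutes

Eucla is 1:15 behind Greywater.
Clock-face elapsed time (ignoring zones) is 10 hours 7 minutes.
Actual elapsed = 10 hours 7 minutes + 1:15 = 11 hours 22 minutes.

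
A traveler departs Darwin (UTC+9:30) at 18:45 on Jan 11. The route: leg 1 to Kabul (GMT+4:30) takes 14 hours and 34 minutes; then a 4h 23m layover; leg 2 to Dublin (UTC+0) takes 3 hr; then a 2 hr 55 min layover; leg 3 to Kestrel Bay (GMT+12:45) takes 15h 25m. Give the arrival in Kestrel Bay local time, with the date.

14:17 on January 13

Convert departure to UTC: 18:45 − 9:30 = 09:15 UTC on Jan 11.
Add 14 hours and 34 minutes leg 1 → 23:49 UTC.
Add 4 hours 23 minutes layover in Kabul → 04:12 UTC (Jan 12).
Add 3 hours leg 2 → 07:12 UTC.
Add 2 hours and 55 minutes layover in Dublin → 10:07 UTC.
Add 15 hours 25 minutes leg 3 → 01:32 UTC (Jan 13).
Kestrel Bay is UTC+12:45, so local arrival = 01:32 + 12:45 = 14:17 on Jan 13.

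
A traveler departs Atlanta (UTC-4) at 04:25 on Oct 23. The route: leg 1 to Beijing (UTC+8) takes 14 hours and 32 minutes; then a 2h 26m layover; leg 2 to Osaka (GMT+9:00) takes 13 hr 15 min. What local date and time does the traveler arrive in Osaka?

23:38 on Oct 24

Convert departure to UTC: 04:25 + 4:00 = 08:25 UTC on Oct 23.
Add 14 hours and 32 minutes leg 1 → 22:57 UTC.
Add 2 hours and 26 minutes layover in Beijing → 01:23 UTC (Oct 24).
Add 13 hours 15 minutes leg 2 → 14:38 UTC.
Osaka is UTC+9:00, so local arrival = 14:38 + 9:00 = 23:38 on Oct 24.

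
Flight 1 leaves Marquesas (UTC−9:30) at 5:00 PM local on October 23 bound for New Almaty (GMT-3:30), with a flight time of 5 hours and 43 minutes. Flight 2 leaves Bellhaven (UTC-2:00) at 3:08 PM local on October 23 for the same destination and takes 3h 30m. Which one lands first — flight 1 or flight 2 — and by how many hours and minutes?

the second, by 11 hours 35 minutes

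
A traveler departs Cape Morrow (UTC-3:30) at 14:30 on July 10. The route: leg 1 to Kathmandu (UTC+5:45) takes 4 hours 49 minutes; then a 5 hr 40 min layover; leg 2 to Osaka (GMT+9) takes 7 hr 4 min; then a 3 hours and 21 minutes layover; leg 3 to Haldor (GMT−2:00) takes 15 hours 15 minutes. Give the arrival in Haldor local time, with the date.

04:09 on July 12

Convert departure to UTC: 14:30 + 3:30 = 18:00 UTC on Jul 10.
Add 4 hours 49 minutes leg 1 → 22:49 UTC.
Add 5 hours 40 minutes layover in Kathmandu → 04:29 UTC (Jul 11).
Add 7 hours 4 minutes leg 2 → 11:33 UTC.
Add 3 hours and 21 minutes layover in Osaka → 14:54 UTC.
Add 15 hours and 15 minutes leg 3 → 06:09 UTC (Jul 12).
Haldor is UTC−2:00, so local arrival = 06:09 − 2:00 = 04:09 on Jul 12.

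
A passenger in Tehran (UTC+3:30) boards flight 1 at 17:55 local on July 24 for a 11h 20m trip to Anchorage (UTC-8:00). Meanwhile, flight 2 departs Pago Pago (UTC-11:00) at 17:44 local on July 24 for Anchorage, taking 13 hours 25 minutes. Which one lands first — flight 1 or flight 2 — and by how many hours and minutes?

Flight 1 in UTC: 17:55 − 3:30 = 14:25 on Jul 24.
+11 hours and 20 minutes → arrive 01:45 UTC on Jul 25.
Flight 2 in UTC: 17:44 + 11:00 = 04:44 on Jul 25.
+13 hours and 25 minutes → arrive 18:09 UTC on Jul 25.
Flight 1 lands earlier by 16 hours 24 minutes.

the first, by 16 hours 24 minutes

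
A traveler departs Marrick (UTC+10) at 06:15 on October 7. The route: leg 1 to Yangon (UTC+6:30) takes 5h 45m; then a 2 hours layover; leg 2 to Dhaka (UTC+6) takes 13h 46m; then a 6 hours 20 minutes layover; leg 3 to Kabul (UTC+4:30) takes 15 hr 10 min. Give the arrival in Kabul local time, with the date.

19:46 on October 8

Convert departure to UTC: 06:15 − 10:00 = 20:15 UTC on Oct 6.
Add 5 hours 45 minutes leg 1 → 02:00 UTC (Oct 7).
Add 2 hours layover in Yangon → 04:00 UTC.
Add 13 hours and 46 minutes leg 2 → 17:46 UTC.
Add 6 hours 20 minutes layover in Dhaka → 00:06 UTC (Oct 8).
Add 15 hours 10 minutes leg 3 → 15:16 UTC.
Kabul is UTC+4:30, so local arrival = 15:16 + 4:30 = 19:46 on Oct 8.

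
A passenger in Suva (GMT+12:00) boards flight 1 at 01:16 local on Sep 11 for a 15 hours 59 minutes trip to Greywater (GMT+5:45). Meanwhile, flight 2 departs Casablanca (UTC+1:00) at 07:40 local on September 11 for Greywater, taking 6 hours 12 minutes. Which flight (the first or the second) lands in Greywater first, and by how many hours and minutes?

Flight 1 in UTC: 01:16 − 12:00 = 13:16 on Sep 10.
+15 hours and 59 minutes → arrive 05:15 UTC on Sep 11.
Flight 2 in UTC: 07:40 − 1:00 = 06:40 on Sep 11.
+6 hours 12 minutes → arrive 12:52 UTC on Sep 11.
Flight 1 lands earlier by 7 hours 37 minutes.

the first, by 7 hours 37 minutes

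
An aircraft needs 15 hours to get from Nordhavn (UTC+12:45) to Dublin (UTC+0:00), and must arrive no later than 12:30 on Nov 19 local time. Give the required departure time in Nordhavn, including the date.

10:15 on November 19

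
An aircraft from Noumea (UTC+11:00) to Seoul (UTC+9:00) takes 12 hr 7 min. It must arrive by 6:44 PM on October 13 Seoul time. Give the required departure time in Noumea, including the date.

Target arrival in UTC: 6:44 PM − 9:00 = 9:44 AM on Oct 13.
Subtract 12 hours 7 minutes → departure 9:37 PM UTC on Oct 12.
Noumea is UTC+11:00: 9:37 PM + 11:00 = 8:37 AM on Oct 13.

8:37 AM on Oct 13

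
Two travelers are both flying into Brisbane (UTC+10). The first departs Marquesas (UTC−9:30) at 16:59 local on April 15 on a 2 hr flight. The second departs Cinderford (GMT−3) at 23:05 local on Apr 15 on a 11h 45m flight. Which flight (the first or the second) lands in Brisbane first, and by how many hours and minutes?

Flight 1 in UTC: 16:59 + 9:30 = 02:29 on Apr 16.
+2 hours → arrive 04:29 UTC on Apr 16.
Flight 2 in UTC: 23:05 + 3:00 = 02:05 on Apr 16.
+11 hours and 45 minutes → arrive 13:50 UTC on Apr 16.
Flight 1 lands earlier by 9 hours 21 minutes.

the first, by 9 hours 21 minutes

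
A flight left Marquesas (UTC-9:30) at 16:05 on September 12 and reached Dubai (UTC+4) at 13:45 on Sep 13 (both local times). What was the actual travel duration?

Dubai is 13:30 ahead of Marquesas.
Clock-face elapsed time (ignoring zones) is 21 hours 40 minutes.
Actual elapsed = 21 hours 40 minutes − 13:30 = 8 hours 10 minutes.

8 hours 10 minutes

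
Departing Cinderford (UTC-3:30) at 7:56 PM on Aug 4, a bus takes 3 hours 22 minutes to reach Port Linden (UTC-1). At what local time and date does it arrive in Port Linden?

1:48 AM on August 5

Port Linden is 2:30 ahead of Cinderford.
After 3 hours 22 minutes it is 11:18 PM in Cinderford.
Shift by the zone difference: 11:18 PM + 2:30 = 1:48 AM on Aug 5 in Port Linden.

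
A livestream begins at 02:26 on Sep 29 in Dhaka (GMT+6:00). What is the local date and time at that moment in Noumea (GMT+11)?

07:26 on September 29

In UTC: 02:26 − 6:00 = 20:26 on Sep 28.
Noumea is UTC+11:00: 20:26 + 11:00 = 07:26 on Sep 29.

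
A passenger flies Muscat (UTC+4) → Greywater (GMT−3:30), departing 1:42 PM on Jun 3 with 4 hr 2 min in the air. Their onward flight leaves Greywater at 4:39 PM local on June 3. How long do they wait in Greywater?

6 hours 25 minutes

Convert departure to UTC: 1:42 PM − 4:00 = 9:42 AM UTC on Jun 3.
Add 4 hours 2 minutes flight time → 1:44 PM UTC.
Greywater is UTC−3:30, so local arrival = 1:44 PM − 3:30 = 10:14 AM on Jun 3.
Layover = 4:39 PM − 10:14 AM = 6 hours 25 minutes.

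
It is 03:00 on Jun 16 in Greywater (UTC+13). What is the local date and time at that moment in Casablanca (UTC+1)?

15:00 on June 15

In UTC: 03:00 − 13:00 = 14:00 on Jun 15.
Casablanca is UTC+1:00: 14:00 + 1:00 = 15:00 on Jun 15.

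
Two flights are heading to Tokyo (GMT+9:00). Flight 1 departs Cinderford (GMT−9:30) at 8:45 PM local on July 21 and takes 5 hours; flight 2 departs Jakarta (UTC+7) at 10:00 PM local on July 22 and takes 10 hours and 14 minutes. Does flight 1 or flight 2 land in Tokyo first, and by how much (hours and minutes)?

Flight 1 in UTC: 8:45 PM + 9:30 = 6:15 AM on Jul 22.
+5 hours → arrive 11:15 AM UTC on Jul 22.
Flight 2 in UTC: 10:00 PM − 7:00 = 3:00 PM on Jul 22.
+10 hours 14 minutes → arrive 1:14 AM UTC on Jul 23.
Flight 1 lands earlier by 13 hours 59 minutes.

the first, by 13 hours 59 minutes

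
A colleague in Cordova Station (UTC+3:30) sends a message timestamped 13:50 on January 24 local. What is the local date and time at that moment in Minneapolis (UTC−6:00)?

04:20 on January 24

Minneapolis is 9:30 behind Cordova Station.
Shift by the zone difference: 13:50 − 9:30 = 04:20 on Jan 24 in Minneapolis.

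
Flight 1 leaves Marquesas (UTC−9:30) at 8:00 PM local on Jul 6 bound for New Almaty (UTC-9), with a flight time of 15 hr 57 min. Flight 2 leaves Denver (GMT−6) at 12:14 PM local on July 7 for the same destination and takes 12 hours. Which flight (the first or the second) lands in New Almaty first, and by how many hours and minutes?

Flight 1 in UTC: 8:00 PM + 9:30 = 5:30 AM on Jul 7.
+15 hours 57 minutes → arrive 9:27 PM UTC on Jul 7.
Flight 2 in UTC: 12:14 PM + 6:00 = 6:14 PM on Jul 7.
+12 hours → arrive 6:14 AM UTC on Jul 8.
Flight 1 lands earlier by 8 hours 47 minutes.

the first, by 8 hours 47 minutes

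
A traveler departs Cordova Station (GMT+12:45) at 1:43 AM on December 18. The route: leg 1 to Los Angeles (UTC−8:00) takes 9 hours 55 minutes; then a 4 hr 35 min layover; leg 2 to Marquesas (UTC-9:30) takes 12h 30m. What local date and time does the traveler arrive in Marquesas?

6:28 AM on December 18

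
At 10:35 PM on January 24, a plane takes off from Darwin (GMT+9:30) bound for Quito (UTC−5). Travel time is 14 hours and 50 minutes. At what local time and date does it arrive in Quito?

Quito is 14:30 behind Darwin.
After 14 hours and 50 minutes it is 1:25 PM (Jan 25) in Darwin.
Shift by the zone difference: 1:25 PM − 14:30 = 10:55 PM on Jan 24 in Quito.

10:55 PM on January 24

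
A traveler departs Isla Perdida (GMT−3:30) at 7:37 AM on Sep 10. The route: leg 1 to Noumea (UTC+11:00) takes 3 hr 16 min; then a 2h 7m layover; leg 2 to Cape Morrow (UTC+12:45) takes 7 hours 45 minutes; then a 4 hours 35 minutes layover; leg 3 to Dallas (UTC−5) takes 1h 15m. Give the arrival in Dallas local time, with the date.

1:05 AM on September 11

Convert departure to UTC: 7:37 AM + 3:30 = 11:07 AM UTC on Sep 10.
Add 3 hours 16 minutes leg 1 → 2:23 PM UTC.
Add 2 hours 7 minutes layover in Noumea → 4:30 PM UTC.
Add 7 hours and 45 minutes leg 2 → 12:15 AM UTC (Sep 11).
Add 4 hours and 35 minutes layover in Cape Morrow → 4:50 AM UTC.
Add 1 hour and 15 minutes leg 3 → 6:05 AM UTC.
Dallas is UTC−5:00, so local arrival = 6:05 AM − 5:00 = 1:05 AM on Sep 11.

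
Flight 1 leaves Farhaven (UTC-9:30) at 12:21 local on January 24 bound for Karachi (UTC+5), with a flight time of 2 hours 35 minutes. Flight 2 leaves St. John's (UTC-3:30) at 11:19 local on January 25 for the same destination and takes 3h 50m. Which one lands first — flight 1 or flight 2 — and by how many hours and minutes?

the first, by 18 hours 13 minutes

Flight 1 in UTC: 12:21 + 9:30 = 21:51 on Jan 24.
+2 hours 35 minutes → arrive 00:26 UTC on Jan 25.
Flight 2 in UTC: 11:19 + 3:30 = 14:49 on Jan 25.
+3 hours 50 minutes → arrive 18:39 UTC on Jan 25.
Flight 1 lands earlier by 18 hours 13 minutes.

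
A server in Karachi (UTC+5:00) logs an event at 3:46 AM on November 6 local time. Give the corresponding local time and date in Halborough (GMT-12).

In UTC: 3:46 AM − 5:00 = 10:46 PM on Nov 5.
Halborough is UTC−12:00: 10:46 PM − 12:00 = 10:46 AM on Nov 5.

10:46 AM on November 5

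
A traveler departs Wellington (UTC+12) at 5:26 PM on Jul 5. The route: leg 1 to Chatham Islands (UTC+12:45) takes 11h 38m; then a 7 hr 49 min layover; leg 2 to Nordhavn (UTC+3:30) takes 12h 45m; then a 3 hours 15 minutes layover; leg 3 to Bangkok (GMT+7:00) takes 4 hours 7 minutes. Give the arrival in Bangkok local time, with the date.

Convert departure to UTC: 5:26 PM − 12:00 = 5:26 AM UTC on Jul 5.
Add 11 hours and 38 minutes leg 1 → 5:04 PM UTC.
Add 7 hours 49 minutes layover in Chatham Islands → 12:53 AM UTC (Jul 6).
Add 12 hours 45 minutes leg 2 → 1:38 PM UTC.
Add 3 hours and 15 minutes layover in Nordhavn → 4:53 PM UTC.
Add 4 hours and 7 minutes leg 3 → 9:00 PM UTC.
Bangkok is UTC+7:00, so local arrival = 9:00 PM + 7:00 = 4:00 AM on Jul 7.

4:00 AM on July 7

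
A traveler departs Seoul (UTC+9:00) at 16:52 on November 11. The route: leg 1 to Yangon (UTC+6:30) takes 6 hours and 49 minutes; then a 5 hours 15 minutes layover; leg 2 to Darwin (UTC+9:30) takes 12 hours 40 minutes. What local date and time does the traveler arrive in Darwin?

18:06 on November 12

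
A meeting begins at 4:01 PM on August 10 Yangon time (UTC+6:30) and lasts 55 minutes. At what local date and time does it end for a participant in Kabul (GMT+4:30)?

Convert start to UTC: 4:01 PM − 6:30 = 9:31 AM UTC on Aug 10.
Add 55 minutes duration → 10:26 AM UTC.
Kabul is UTC+4:30, so local end time = 10:26 AM + 4:30 = 2:56 PM on Aug 10.

2:56 PM on August 10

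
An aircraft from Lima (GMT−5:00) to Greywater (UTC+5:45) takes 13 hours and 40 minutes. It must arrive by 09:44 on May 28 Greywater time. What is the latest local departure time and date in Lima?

09:19 on May 27

Target arrival in UTC: 09:44 − 5:45 = 03:59 on May 28.
Subtract 13 hours and 40 minutes → departure 14:19 UTC on May 27.
Lima is UTC−5:00: 14:19 − 5:00 = 09:19 on May 27.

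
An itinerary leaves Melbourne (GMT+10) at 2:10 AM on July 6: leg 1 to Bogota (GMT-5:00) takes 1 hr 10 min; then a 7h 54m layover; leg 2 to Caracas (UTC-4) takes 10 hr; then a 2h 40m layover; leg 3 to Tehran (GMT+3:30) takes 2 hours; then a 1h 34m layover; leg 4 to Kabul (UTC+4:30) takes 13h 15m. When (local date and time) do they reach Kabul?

11:13 AM on July 7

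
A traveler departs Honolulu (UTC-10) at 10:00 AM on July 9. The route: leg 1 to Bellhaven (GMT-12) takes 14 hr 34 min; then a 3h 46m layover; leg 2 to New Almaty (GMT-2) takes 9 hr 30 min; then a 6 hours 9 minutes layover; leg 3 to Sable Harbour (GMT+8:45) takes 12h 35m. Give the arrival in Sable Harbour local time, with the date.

Convert departure to UTC: 10:00 AM + 10:00 = 8:00 PM UTC on Jul 9.
Add 14 hours and 34 minutes leg 1 → 10:34 AM UTC (Jul 10).
Add 3 hours 46 minutes layover in Bellhaven → 2:20 PM UTC.
Add 9 hours 30 minutes leg 2 → 11:50 PM UTC.
Add 6 hours and 9 minutes layover in New Almaty → 5:59 AM UTC (Jul 11).
Add 12 hours 35 minutes leg 3 → 6:34 PM UTC.
Sable Harbour is UTC+8:45, so local arrival = 6:34 PM + 8:45 = 3:19 AM on Jul 12.

3:19 AM on July 12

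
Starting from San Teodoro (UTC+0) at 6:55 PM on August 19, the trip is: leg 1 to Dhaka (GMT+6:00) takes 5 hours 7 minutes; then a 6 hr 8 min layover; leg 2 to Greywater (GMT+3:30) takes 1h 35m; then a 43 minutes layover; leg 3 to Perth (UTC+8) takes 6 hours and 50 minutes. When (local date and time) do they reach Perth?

11:18 PM on Aug 20

San Teodoro is at UTC+0, so departure is already 6:55 PM UTC on Aug 19.
Add 5 hours 7 minutes leg 1 → 12:02 AM UTC (Aug 20).
Add 6 hours 8 minutes layover in Dhaka → 6:10 AM UTC.
Add 1 hour and 35 minutes leg 2 → 7:45 AM UTC.
Add 43 minutes layover in Greywater → 8:28 AM UTC.
Add 6 hours 50 minutes leg 3 → 3:18 PM UTC.
Perth is UTC+8:00, so local arrival = 3:18 PM + 8:00 = 11:18 PM on Aug 20.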